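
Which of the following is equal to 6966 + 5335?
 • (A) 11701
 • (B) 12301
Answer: B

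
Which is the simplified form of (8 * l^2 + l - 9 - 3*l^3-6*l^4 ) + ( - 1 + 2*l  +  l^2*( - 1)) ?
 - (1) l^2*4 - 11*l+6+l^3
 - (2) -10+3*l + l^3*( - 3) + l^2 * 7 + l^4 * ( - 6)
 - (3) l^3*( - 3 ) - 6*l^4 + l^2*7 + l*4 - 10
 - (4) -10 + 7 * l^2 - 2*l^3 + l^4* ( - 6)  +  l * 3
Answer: 2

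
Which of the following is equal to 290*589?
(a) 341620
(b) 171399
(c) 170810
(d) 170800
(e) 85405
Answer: c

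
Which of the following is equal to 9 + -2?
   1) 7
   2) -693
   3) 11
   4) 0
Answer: 1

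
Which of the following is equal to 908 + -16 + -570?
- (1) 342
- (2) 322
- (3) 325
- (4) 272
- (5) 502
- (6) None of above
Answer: 2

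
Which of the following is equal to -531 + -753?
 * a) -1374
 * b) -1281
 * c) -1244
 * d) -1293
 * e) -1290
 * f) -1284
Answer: f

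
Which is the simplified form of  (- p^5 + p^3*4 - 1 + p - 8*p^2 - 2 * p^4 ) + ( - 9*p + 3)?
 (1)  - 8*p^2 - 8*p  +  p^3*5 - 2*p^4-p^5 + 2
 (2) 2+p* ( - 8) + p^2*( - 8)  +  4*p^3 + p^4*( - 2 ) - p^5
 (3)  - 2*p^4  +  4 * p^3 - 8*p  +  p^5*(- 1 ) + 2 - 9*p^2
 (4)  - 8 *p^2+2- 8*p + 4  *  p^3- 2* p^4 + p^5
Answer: 2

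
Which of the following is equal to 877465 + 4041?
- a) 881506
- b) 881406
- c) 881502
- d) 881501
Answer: a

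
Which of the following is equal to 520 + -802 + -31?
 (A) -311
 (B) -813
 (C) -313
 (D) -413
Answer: C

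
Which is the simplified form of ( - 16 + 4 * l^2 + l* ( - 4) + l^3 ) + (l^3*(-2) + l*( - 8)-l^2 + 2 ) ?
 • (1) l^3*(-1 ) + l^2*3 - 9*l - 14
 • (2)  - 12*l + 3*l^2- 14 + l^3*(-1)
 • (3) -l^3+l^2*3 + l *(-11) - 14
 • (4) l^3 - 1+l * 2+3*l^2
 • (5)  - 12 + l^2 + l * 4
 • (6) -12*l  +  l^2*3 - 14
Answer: 2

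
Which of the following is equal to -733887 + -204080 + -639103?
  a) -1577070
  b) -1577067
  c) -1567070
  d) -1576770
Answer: a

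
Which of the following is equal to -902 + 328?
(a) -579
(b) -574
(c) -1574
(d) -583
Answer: b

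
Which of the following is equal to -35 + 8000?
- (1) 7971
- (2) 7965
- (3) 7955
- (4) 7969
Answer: 2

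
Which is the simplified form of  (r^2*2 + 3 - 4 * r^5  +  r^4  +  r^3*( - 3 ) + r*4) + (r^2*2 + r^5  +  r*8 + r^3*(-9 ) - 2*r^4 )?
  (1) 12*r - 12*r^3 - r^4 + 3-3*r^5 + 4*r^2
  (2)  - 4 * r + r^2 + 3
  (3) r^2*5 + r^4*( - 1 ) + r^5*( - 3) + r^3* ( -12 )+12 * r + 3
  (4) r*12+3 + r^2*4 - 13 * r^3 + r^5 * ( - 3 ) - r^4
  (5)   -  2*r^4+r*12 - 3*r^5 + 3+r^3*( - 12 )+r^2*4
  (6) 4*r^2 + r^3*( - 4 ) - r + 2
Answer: 1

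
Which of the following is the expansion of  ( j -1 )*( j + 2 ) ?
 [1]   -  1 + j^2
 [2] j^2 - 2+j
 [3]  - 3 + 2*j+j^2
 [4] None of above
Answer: 2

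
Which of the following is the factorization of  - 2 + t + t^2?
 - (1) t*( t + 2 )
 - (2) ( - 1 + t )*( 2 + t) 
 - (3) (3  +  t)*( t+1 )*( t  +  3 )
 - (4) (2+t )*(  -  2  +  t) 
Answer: 2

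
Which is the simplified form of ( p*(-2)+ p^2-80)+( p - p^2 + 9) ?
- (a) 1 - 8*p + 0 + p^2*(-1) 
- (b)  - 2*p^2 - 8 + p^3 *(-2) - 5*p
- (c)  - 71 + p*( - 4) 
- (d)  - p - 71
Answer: d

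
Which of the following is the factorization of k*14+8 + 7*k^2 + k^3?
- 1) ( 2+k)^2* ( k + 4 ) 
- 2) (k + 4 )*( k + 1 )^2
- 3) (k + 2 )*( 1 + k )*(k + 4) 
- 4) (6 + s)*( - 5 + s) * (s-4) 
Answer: 3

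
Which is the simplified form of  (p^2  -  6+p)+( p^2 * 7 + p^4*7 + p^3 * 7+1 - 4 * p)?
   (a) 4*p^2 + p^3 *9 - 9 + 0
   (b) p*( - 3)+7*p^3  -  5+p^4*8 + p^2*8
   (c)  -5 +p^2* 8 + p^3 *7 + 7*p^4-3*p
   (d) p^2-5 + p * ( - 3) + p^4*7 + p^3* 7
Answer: c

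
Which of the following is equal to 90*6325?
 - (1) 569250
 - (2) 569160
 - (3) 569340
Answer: 1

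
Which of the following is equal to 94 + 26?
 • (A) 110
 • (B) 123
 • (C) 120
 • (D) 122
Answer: C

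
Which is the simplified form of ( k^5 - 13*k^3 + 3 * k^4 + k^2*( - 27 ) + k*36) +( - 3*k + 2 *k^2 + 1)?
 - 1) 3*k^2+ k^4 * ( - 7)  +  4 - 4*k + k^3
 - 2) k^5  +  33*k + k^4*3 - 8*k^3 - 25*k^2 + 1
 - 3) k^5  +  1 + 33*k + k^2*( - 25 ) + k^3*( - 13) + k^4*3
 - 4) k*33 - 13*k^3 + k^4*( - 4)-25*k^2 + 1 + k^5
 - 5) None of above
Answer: 3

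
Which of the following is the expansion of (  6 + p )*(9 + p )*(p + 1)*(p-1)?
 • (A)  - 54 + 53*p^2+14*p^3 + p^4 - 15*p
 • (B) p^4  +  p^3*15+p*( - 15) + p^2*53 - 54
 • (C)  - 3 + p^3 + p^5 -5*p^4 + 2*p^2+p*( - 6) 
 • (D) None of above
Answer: B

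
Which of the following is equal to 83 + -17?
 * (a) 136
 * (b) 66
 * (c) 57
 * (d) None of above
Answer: b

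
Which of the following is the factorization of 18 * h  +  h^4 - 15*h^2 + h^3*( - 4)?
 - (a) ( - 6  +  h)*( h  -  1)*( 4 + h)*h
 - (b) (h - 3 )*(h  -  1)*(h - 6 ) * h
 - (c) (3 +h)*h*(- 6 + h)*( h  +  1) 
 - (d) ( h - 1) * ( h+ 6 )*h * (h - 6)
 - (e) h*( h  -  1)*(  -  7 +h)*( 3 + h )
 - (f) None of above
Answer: f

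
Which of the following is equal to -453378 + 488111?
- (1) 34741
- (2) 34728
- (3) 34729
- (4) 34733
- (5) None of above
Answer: 4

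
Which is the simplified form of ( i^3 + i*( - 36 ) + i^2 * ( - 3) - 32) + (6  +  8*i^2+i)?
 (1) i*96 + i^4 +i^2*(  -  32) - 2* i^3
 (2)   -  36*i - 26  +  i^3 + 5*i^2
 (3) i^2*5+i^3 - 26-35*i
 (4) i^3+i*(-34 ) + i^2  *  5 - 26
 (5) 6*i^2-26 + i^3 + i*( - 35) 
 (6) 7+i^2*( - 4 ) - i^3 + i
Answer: 3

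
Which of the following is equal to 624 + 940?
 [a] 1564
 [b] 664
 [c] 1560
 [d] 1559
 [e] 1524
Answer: a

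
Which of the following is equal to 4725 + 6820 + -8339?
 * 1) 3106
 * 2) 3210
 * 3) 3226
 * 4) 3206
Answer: 4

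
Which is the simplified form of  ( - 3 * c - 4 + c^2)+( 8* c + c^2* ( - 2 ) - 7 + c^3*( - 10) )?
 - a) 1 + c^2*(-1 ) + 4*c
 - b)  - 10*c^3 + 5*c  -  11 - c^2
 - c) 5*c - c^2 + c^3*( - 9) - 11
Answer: b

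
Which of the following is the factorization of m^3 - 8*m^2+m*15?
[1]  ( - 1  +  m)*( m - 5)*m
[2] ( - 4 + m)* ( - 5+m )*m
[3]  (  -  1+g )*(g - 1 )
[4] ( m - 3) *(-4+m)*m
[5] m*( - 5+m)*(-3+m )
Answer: 5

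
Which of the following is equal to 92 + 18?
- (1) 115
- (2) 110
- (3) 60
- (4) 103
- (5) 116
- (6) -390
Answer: 2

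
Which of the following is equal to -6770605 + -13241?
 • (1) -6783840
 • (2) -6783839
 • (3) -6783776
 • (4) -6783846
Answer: 4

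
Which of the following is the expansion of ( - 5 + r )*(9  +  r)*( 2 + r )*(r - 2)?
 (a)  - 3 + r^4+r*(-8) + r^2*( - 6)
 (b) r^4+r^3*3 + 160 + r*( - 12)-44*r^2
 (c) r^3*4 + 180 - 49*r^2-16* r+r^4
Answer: c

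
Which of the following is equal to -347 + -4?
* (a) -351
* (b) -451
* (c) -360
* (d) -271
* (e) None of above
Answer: a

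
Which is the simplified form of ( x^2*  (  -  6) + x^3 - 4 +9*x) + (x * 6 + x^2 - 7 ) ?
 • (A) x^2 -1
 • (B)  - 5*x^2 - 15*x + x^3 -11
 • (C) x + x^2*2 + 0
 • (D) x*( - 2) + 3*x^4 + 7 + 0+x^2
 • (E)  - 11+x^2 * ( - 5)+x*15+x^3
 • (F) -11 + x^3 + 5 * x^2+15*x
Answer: E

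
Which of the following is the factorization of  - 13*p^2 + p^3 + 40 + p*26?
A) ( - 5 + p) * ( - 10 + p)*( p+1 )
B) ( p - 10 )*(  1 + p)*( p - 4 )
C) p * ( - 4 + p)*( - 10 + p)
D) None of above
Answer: B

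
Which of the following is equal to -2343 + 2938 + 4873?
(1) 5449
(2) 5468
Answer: 2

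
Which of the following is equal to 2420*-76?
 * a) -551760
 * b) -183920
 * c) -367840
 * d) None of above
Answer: b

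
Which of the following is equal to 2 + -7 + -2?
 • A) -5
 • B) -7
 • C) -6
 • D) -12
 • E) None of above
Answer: B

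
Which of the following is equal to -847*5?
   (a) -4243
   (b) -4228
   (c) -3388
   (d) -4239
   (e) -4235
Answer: e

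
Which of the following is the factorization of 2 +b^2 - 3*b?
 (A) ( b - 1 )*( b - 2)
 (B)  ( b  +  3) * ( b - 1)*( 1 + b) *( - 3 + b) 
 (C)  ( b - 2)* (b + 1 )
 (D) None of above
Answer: A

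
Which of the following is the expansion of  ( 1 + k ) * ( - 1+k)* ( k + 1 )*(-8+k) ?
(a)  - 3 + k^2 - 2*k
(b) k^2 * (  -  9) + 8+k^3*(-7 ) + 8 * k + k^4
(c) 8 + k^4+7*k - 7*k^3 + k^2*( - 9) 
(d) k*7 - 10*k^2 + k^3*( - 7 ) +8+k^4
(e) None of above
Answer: c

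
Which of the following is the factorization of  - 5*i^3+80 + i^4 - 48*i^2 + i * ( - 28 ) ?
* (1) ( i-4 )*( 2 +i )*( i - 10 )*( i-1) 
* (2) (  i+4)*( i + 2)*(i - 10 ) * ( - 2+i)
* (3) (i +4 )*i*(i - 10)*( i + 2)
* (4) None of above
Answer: 4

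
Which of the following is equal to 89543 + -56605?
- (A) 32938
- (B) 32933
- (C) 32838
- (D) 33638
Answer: A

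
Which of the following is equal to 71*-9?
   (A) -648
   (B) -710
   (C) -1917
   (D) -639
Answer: D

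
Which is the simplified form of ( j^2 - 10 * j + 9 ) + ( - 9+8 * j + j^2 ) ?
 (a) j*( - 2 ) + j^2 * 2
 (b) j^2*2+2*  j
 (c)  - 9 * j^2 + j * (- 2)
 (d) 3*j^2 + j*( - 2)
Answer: a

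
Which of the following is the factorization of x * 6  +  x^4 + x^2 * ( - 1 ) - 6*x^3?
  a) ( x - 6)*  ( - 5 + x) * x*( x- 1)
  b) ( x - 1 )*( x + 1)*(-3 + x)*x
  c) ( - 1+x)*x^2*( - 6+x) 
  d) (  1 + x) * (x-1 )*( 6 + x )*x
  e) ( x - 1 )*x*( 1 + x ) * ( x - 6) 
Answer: e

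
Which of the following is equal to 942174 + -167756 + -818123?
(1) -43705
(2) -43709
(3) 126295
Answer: 1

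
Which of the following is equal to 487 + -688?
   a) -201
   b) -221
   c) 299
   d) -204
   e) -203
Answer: a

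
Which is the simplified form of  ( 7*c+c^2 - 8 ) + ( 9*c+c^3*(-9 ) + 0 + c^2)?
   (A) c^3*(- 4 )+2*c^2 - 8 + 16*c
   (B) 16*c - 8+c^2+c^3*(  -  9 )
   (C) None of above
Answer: C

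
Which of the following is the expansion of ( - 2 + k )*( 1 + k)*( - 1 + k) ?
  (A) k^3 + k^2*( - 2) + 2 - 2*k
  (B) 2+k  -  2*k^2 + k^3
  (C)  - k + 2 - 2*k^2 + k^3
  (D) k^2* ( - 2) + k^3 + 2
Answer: C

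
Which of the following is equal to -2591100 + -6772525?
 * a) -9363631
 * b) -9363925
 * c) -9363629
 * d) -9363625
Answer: d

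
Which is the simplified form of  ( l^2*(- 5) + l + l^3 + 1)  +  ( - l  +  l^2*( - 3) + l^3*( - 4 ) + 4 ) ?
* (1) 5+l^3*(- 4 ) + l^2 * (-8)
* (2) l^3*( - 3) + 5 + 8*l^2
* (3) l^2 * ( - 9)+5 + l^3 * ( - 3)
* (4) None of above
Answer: 4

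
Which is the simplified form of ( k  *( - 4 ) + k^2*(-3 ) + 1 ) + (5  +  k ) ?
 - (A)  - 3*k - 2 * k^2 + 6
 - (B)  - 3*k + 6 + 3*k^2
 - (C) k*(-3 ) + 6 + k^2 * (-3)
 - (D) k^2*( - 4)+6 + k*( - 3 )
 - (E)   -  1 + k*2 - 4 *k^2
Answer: C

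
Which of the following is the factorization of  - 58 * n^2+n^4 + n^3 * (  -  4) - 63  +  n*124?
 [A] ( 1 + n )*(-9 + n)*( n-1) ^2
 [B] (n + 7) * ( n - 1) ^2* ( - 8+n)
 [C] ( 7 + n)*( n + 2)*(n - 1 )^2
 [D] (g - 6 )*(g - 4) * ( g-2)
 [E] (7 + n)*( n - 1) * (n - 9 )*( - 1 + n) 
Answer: E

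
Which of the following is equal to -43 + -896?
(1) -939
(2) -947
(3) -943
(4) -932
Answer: 1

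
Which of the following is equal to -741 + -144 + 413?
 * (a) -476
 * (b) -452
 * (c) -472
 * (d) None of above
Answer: c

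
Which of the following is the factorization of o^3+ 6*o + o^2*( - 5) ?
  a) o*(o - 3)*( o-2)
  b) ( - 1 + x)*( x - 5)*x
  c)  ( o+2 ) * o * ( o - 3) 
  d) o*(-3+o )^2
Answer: a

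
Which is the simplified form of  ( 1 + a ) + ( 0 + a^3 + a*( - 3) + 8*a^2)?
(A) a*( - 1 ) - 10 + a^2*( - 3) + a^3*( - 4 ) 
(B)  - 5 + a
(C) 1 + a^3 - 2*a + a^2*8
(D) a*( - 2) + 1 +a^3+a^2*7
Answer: C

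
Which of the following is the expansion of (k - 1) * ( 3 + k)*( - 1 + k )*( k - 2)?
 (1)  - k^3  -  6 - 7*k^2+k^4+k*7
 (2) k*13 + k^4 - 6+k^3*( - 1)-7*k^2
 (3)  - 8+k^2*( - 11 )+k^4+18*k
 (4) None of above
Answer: 2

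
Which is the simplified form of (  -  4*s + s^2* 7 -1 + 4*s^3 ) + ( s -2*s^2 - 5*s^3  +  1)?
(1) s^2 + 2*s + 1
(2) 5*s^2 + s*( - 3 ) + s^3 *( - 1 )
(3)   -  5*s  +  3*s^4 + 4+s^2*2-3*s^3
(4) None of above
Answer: 2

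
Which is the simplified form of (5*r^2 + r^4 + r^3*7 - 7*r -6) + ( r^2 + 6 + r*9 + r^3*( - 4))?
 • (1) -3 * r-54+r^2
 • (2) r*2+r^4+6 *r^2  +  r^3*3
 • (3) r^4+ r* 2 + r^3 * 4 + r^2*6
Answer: 2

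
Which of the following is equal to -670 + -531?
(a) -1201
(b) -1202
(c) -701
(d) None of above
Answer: a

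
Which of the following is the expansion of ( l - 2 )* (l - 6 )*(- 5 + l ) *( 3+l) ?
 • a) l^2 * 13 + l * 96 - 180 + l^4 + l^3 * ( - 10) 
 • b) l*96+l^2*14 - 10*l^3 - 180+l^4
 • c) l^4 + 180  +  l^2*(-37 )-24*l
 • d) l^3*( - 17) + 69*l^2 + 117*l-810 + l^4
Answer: a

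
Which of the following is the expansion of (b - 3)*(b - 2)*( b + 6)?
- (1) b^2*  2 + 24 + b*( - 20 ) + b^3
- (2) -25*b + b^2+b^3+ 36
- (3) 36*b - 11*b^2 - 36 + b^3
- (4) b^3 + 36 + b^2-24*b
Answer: 4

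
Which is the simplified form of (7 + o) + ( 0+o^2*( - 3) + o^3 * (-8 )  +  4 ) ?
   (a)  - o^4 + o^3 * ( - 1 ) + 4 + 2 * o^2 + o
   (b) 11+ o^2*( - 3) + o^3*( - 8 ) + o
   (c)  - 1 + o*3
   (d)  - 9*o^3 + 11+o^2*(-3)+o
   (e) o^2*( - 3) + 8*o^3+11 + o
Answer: b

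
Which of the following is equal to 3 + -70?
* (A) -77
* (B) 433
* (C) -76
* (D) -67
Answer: D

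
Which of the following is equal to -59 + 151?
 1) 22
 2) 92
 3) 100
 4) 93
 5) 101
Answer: 2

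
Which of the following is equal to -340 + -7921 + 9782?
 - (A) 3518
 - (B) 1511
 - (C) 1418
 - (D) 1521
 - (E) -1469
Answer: D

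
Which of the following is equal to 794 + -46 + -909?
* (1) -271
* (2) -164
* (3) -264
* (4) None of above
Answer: 4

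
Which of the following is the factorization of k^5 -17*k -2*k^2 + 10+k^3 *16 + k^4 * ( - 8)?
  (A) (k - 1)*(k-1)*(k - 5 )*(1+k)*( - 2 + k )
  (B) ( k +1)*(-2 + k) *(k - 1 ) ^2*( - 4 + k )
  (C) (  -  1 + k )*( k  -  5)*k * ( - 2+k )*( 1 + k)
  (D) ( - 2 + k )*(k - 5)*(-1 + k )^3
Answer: A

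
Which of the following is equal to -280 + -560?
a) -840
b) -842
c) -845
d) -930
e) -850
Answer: a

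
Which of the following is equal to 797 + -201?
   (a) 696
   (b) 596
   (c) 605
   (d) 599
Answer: b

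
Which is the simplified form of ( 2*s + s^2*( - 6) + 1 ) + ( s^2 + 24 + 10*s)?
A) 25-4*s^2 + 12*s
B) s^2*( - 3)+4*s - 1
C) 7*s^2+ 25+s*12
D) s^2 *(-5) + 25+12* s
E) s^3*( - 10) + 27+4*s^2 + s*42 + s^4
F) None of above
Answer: D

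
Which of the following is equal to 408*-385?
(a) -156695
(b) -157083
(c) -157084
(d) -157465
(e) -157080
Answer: e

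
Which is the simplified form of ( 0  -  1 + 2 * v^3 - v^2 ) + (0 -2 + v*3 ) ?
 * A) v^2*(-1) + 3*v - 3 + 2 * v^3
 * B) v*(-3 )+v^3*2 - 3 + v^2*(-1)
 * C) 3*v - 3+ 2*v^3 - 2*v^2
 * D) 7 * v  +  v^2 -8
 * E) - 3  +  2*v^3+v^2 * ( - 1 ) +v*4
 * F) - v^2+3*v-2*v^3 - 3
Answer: A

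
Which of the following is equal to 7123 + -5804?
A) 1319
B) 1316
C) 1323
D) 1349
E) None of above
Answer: A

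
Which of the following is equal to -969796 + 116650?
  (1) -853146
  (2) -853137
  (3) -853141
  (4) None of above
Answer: 1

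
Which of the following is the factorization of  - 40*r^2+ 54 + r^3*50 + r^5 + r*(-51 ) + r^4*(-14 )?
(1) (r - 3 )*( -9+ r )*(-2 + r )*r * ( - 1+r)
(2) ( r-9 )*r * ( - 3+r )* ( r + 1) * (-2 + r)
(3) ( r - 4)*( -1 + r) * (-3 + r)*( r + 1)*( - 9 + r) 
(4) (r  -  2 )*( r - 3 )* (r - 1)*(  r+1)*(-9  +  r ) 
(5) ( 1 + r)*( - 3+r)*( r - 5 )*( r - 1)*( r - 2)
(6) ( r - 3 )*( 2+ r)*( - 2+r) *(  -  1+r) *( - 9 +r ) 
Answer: 4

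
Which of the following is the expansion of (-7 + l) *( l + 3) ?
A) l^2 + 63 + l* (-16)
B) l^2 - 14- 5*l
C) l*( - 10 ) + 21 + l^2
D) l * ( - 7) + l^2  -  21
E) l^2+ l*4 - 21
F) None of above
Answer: F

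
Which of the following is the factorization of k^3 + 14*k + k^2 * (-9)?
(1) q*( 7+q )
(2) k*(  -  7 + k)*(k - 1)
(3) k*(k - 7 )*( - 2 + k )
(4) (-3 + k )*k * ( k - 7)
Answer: 3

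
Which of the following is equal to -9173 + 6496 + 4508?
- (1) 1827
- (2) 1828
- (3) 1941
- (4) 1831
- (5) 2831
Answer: 4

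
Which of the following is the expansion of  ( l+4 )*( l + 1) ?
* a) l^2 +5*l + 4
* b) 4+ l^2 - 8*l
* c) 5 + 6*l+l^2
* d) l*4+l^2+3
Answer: a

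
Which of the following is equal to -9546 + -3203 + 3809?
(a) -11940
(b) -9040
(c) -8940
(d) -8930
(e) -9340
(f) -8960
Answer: c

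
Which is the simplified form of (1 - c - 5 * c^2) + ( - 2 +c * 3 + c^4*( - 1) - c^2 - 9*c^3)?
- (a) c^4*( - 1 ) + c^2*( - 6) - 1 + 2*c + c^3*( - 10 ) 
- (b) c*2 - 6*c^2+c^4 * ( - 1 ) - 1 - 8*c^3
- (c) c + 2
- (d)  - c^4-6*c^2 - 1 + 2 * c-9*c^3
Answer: d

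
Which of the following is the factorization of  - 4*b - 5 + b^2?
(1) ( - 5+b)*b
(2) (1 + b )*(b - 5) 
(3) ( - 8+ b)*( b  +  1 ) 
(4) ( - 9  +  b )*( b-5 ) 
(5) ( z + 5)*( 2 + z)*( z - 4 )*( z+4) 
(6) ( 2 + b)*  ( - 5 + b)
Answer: 2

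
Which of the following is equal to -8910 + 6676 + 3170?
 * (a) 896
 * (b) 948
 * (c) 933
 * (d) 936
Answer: d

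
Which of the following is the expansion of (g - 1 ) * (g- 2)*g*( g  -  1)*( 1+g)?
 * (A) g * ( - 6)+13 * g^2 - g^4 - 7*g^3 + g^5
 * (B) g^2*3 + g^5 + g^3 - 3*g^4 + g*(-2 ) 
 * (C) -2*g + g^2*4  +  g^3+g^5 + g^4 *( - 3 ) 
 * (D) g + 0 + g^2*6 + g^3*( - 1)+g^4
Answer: B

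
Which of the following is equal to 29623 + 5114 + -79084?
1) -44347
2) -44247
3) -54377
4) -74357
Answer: 1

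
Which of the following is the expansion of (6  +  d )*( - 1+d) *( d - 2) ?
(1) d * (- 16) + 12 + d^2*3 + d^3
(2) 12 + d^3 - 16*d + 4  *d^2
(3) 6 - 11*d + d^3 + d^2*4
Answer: 1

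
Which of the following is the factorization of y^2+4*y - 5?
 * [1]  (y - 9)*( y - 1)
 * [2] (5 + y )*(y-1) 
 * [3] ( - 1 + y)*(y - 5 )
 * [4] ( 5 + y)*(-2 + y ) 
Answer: 2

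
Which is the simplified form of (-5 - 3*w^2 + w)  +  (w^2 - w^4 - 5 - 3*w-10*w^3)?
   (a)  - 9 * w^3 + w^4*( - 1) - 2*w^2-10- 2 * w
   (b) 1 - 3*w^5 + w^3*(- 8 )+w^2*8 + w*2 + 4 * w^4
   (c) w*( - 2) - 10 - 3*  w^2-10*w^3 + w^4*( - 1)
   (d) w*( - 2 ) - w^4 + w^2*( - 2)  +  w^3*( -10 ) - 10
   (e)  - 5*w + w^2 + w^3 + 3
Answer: d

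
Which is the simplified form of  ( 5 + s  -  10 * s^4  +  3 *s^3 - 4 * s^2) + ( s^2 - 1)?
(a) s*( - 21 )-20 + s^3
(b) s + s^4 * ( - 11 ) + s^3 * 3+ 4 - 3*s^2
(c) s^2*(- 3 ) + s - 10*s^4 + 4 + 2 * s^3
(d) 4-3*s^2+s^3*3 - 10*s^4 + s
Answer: d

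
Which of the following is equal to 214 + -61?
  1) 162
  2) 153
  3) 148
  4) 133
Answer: 2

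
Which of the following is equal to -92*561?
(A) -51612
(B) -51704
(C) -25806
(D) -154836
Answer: A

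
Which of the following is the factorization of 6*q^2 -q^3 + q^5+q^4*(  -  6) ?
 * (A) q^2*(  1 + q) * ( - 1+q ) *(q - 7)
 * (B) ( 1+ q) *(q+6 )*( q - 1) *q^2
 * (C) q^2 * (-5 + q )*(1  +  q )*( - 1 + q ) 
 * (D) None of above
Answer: D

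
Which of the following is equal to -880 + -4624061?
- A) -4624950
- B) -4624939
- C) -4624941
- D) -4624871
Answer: C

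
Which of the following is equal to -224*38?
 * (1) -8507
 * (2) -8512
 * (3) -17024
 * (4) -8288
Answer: 2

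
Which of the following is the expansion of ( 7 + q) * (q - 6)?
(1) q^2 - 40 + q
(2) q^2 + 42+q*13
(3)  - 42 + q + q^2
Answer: 3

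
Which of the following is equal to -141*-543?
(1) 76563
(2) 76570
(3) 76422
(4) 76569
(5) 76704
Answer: 1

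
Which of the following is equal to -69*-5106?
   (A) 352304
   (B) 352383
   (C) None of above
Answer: C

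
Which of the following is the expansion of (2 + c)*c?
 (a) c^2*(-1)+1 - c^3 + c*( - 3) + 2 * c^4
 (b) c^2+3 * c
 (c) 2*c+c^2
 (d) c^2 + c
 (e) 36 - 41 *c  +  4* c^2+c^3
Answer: c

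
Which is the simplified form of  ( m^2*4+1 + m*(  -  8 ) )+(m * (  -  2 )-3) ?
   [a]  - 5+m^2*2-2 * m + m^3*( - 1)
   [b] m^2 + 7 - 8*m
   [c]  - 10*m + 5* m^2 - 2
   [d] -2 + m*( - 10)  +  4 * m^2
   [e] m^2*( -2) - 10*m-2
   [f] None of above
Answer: d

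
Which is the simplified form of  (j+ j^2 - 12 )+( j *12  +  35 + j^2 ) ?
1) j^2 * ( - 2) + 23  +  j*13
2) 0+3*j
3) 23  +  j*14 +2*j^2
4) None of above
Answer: 4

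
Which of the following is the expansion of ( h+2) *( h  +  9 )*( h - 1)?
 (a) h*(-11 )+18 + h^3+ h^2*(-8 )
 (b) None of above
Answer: b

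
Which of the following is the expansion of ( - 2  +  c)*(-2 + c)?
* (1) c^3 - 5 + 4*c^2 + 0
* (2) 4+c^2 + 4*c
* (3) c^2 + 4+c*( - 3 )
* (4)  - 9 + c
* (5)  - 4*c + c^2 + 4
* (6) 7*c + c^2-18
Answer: 5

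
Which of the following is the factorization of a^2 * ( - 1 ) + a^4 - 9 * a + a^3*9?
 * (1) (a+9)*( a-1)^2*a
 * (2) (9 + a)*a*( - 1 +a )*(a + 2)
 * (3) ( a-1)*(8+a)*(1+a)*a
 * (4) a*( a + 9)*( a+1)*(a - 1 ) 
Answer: 4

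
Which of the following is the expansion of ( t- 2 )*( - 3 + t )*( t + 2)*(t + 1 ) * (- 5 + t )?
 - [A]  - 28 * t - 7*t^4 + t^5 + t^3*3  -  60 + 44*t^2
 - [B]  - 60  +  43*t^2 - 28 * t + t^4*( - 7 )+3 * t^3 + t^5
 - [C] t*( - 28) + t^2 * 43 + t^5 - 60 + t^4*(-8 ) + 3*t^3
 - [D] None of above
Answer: B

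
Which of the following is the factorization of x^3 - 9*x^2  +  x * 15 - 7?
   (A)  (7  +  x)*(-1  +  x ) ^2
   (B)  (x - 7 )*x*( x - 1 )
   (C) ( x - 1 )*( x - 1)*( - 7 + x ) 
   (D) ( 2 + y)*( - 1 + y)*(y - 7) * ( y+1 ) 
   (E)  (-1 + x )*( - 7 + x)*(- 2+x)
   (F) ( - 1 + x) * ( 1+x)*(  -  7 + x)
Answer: C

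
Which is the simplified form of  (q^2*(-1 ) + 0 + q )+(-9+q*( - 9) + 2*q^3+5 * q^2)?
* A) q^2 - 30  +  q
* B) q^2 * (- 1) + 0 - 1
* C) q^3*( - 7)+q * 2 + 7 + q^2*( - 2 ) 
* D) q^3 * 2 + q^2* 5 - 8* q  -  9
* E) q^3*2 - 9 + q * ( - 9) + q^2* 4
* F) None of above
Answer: F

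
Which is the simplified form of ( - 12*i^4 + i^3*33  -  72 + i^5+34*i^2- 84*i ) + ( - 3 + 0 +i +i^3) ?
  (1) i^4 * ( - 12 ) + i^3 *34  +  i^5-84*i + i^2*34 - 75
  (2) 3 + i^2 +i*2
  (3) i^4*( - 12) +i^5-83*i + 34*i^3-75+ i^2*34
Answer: 3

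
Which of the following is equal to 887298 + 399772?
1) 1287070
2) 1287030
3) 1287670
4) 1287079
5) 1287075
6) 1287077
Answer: 1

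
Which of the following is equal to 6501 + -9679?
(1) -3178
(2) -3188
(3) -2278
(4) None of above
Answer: 1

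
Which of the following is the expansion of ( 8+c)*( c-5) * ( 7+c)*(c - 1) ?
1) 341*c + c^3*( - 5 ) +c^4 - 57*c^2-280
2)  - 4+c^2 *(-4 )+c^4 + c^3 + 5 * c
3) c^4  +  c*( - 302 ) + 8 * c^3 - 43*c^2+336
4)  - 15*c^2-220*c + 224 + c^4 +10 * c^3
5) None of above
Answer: 5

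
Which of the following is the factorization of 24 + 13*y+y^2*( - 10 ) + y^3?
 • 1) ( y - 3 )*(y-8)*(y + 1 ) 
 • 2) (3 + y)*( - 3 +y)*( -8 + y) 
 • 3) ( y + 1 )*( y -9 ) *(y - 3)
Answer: 1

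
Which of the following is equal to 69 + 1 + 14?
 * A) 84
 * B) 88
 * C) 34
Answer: A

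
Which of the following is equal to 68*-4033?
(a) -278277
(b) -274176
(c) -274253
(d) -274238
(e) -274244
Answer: e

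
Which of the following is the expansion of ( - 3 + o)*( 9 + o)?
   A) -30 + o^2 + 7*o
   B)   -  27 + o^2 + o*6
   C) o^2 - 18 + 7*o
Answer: B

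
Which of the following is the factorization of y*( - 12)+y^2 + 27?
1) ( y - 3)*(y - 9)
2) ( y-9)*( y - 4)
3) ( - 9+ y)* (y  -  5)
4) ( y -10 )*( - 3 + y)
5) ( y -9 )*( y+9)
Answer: 1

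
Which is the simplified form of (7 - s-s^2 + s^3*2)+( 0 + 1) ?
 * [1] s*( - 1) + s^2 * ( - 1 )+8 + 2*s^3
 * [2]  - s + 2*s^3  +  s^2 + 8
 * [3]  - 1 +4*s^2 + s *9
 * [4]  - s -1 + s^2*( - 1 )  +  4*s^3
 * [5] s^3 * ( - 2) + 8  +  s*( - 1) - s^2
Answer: 1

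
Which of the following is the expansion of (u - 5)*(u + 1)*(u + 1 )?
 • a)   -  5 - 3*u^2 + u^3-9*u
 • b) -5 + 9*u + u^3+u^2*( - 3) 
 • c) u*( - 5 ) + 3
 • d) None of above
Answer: a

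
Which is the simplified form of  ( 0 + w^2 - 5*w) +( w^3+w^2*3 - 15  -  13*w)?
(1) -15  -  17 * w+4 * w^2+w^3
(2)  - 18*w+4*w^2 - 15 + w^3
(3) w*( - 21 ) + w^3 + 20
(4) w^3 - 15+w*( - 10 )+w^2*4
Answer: 2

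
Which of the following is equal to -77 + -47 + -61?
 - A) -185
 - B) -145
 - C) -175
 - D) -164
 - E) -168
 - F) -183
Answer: A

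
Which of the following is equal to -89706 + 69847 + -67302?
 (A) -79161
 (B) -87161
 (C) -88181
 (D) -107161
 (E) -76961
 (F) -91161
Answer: B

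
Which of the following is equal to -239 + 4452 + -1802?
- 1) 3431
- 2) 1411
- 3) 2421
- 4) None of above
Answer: 4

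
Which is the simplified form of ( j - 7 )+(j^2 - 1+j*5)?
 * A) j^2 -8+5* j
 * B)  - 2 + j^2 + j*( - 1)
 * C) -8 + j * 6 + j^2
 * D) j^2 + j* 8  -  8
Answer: C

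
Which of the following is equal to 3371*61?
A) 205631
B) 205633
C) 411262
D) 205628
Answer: A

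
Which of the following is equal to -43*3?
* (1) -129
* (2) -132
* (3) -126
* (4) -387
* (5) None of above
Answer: 1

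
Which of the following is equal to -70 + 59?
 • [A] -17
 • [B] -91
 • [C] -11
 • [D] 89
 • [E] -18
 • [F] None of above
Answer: C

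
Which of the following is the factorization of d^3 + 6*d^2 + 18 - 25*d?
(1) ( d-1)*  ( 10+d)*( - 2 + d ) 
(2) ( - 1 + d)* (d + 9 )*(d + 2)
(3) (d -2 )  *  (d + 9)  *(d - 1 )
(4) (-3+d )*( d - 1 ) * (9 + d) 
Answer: 3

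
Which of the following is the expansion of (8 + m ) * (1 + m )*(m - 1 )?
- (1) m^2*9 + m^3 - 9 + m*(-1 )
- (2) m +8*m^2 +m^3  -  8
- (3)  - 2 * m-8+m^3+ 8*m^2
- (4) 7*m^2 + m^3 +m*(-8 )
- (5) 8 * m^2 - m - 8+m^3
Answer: 5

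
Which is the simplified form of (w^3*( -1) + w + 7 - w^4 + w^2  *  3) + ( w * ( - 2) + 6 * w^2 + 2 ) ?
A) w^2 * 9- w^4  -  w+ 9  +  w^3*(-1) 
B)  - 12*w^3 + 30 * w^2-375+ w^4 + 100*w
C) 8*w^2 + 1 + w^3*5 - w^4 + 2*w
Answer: A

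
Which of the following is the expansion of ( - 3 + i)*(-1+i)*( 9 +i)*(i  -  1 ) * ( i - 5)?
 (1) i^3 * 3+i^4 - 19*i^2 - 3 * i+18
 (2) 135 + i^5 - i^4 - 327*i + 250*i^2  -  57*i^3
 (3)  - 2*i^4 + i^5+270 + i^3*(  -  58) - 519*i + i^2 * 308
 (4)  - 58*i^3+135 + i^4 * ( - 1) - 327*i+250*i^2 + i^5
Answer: 4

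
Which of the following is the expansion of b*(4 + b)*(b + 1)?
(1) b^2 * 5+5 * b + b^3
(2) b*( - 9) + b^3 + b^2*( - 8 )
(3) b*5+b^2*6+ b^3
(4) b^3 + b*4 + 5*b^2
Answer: 4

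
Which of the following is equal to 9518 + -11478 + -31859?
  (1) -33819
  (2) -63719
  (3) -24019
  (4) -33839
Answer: 1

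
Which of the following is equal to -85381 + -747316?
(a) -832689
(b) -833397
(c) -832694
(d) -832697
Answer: d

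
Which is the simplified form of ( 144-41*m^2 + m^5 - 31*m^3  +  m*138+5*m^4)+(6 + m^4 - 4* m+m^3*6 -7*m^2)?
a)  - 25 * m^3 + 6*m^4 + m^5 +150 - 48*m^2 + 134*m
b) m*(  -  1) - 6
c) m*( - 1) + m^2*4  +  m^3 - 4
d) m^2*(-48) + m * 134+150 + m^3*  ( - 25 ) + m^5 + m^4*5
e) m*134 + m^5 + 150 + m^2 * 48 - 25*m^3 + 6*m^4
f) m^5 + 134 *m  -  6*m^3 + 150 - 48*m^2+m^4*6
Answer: a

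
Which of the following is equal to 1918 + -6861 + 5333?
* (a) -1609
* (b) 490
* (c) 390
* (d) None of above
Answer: c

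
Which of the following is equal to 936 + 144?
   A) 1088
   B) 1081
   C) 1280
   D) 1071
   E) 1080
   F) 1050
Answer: E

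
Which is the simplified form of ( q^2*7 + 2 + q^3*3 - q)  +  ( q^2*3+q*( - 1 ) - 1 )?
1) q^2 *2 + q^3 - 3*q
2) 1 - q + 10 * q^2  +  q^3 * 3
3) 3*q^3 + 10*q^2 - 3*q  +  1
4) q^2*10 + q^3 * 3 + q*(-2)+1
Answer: 4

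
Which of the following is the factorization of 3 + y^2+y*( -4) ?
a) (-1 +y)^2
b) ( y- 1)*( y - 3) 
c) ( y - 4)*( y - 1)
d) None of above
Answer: b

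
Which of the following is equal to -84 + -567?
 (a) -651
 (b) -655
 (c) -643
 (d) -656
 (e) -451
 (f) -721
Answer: a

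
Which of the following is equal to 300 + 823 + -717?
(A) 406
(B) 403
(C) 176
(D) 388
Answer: A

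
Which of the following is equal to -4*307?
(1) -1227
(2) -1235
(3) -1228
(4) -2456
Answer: 3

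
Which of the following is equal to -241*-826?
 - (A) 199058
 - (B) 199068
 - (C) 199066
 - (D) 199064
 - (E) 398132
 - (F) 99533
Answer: C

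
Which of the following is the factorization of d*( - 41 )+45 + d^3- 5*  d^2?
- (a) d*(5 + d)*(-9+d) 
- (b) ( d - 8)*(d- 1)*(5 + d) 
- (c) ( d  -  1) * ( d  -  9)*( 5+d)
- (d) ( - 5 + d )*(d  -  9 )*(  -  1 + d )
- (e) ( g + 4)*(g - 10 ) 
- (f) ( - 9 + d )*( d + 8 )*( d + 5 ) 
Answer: c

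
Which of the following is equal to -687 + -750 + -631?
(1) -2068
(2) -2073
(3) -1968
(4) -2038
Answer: 1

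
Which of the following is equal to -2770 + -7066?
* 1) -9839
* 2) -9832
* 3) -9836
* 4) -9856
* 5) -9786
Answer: 3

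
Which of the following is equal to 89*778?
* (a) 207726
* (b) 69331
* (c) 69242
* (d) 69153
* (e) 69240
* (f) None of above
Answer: c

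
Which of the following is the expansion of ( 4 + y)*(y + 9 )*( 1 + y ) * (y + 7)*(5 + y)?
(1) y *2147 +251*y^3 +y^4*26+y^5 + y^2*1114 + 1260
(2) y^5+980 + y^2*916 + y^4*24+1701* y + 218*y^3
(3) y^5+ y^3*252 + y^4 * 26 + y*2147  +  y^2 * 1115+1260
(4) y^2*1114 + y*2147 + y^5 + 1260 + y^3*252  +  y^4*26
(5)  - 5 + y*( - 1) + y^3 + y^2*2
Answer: 4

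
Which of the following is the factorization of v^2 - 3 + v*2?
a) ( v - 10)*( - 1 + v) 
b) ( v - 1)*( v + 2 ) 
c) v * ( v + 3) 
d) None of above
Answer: d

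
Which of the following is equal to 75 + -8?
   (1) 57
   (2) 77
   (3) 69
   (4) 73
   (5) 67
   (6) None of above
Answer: 5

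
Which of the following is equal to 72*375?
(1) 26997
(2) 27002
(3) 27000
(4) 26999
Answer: 3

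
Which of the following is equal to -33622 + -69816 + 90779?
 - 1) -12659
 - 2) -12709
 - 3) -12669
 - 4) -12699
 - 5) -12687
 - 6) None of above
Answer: 1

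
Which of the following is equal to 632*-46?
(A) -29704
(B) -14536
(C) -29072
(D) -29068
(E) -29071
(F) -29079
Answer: C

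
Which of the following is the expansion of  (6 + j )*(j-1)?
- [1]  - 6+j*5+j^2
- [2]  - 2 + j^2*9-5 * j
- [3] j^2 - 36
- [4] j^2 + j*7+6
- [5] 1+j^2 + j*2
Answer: 1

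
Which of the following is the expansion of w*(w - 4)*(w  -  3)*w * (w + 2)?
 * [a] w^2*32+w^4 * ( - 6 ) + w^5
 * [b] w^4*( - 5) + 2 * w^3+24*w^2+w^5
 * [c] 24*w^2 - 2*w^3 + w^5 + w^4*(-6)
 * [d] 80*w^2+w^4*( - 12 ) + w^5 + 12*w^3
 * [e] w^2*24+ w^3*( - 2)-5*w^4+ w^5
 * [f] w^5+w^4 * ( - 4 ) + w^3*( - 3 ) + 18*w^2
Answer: e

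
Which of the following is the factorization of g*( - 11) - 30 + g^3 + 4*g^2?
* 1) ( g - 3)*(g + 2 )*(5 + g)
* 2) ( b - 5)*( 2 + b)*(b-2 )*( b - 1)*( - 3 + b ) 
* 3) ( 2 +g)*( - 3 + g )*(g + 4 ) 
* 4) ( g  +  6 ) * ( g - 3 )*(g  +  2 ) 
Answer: 1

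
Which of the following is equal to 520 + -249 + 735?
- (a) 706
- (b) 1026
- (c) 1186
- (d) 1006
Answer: d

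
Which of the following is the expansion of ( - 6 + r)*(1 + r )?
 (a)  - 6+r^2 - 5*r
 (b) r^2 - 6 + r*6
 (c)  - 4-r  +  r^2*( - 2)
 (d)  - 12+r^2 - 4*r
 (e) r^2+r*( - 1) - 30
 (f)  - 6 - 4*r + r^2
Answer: a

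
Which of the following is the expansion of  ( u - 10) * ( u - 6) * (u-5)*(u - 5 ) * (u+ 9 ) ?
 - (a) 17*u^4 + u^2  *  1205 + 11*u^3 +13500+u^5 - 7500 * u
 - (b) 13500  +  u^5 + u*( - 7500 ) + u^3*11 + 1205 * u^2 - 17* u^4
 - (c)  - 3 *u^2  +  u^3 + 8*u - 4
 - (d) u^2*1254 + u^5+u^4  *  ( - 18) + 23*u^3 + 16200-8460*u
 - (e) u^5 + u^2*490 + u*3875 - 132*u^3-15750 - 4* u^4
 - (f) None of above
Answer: b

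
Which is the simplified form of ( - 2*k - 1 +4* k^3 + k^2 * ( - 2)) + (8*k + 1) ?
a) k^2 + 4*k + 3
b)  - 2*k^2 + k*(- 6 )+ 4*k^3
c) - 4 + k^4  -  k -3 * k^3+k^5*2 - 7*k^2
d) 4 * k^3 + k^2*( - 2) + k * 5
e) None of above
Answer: e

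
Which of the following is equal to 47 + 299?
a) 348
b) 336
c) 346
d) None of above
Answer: c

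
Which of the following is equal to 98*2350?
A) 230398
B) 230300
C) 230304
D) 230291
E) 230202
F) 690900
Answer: B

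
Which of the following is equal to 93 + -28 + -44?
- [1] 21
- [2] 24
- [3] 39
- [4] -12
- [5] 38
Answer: 1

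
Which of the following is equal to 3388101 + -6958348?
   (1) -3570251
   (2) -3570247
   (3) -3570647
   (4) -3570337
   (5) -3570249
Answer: 2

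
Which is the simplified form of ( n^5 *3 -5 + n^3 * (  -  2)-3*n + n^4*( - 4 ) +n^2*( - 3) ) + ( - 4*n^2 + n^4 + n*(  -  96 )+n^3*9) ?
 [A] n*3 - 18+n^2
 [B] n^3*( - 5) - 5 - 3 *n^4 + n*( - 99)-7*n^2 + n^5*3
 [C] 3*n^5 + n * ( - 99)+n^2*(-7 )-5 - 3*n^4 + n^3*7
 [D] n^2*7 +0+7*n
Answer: C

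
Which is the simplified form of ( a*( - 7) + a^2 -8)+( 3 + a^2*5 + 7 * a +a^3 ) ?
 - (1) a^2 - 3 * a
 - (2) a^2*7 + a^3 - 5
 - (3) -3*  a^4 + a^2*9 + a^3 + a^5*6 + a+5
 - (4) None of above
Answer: 4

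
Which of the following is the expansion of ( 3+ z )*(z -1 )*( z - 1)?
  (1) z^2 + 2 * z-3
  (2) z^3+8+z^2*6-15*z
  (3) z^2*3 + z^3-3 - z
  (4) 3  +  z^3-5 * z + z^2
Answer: 4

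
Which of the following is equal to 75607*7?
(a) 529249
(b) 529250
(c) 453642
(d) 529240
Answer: a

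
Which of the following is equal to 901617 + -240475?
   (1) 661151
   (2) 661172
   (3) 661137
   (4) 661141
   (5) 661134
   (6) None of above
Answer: 6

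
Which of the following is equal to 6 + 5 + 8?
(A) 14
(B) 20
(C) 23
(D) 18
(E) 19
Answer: E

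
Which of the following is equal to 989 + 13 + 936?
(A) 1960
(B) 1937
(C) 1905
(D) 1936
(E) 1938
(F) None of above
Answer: E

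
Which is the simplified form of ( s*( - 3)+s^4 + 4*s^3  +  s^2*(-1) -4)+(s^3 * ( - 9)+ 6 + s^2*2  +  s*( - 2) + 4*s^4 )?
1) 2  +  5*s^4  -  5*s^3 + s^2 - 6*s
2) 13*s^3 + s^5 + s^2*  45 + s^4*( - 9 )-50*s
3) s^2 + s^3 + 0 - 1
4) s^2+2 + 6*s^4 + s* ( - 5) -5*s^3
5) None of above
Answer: 5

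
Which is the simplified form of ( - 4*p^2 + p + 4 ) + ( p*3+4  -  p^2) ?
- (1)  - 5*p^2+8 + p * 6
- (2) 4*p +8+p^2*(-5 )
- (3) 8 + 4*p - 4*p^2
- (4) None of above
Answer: 2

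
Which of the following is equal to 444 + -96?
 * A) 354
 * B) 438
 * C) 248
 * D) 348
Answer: D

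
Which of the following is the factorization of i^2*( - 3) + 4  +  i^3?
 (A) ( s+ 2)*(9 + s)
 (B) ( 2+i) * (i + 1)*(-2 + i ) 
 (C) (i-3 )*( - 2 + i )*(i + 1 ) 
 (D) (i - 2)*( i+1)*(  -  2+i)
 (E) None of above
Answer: D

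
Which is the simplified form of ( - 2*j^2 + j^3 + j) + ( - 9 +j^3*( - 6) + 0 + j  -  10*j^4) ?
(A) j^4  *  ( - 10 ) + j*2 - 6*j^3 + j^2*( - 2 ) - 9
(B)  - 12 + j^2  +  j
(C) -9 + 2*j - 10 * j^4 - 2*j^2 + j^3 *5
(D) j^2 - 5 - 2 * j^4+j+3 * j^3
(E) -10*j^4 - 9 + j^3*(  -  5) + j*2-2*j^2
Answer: E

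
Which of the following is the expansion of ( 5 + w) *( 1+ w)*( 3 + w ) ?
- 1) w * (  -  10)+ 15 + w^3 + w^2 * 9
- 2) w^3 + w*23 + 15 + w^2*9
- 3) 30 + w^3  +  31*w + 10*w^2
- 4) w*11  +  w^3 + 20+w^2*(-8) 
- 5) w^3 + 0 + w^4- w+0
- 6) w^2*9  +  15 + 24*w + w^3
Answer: 2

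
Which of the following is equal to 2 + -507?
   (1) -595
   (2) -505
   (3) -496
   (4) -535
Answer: 2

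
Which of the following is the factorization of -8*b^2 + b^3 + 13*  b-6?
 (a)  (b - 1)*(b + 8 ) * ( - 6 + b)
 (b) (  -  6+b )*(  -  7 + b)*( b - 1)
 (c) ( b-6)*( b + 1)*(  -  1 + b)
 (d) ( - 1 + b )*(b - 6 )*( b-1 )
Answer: d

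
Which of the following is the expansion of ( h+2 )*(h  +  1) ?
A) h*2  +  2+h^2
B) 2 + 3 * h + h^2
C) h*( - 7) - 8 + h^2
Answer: B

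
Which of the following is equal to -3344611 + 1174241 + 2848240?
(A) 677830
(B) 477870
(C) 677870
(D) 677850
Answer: C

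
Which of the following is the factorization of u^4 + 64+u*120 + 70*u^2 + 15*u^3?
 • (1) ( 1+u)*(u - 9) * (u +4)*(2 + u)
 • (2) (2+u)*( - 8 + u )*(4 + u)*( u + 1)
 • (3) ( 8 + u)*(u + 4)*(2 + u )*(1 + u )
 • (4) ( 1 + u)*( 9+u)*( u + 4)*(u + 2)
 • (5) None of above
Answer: 3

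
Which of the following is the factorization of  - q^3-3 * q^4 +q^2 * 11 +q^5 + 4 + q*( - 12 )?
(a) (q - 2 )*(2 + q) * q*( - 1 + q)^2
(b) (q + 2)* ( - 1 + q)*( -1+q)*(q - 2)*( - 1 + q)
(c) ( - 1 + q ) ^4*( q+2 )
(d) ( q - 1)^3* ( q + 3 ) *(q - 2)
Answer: b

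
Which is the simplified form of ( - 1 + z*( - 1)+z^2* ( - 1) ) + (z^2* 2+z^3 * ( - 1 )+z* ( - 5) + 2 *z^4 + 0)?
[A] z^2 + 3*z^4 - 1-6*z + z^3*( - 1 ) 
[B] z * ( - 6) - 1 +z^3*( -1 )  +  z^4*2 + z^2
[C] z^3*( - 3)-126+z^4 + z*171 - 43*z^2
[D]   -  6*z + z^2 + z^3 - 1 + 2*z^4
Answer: B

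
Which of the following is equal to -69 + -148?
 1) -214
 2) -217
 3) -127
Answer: 2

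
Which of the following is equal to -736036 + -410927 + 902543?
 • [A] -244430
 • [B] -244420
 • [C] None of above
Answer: B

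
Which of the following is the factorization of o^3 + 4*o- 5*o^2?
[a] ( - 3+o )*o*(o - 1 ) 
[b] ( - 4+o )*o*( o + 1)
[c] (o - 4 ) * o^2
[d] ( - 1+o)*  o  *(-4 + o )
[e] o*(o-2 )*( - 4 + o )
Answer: d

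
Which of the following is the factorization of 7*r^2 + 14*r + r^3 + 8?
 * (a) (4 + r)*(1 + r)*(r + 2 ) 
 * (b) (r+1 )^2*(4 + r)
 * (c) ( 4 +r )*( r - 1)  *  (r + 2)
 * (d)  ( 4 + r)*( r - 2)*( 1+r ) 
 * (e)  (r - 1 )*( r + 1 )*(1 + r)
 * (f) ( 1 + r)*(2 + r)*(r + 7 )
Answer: a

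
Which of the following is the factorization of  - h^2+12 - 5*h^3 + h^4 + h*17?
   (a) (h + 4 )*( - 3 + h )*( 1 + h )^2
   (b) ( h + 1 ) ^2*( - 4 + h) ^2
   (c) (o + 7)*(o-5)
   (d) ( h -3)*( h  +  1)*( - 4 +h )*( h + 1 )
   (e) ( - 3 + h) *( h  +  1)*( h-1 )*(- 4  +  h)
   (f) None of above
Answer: d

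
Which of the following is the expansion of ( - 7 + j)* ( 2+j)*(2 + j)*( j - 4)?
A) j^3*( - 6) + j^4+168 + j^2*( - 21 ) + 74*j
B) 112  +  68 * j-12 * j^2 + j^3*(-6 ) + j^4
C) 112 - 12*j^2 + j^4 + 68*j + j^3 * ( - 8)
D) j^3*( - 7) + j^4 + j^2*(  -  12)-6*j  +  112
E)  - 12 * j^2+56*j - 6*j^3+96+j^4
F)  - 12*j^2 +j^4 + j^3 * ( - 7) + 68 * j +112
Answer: F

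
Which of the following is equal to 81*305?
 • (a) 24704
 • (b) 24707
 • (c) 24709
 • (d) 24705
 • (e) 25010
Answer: d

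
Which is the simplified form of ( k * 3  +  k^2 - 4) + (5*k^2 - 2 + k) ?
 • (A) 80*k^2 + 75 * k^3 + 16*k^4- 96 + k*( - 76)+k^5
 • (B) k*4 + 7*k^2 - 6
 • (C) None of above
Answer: C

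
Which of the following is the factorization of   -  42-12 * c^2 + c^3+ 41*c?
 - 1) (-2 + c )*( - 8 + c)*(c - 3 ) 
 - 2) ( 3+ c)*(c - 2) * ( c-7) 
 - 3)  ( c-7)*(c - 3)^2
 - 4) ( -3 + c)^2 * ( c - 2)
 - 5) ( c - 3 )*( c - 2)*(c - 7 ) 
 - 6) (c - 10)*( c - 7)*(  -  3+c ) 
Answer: 5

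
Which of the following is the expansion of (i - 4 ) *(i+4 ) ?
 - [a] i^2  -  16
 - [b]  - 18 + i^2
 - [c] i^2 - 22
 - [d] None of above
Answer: a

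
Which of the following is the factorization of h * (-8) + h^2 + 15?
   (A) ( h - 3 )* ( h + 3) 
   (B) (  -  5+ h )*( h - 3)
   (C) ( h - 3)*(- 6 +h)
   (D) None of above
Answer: B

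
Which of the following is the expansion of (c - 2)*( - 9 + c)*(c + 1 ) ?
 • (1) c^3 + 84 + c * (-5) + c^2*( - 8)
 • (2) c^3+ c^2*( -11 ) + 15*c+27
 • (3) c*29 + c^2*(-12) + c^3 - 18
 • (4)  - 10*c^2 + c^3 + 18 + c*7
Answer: 4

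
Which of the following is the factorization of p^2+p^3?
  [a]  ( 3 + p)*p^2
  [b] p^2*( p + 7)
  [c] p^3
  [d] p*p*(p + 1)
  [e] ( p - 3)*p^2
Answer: d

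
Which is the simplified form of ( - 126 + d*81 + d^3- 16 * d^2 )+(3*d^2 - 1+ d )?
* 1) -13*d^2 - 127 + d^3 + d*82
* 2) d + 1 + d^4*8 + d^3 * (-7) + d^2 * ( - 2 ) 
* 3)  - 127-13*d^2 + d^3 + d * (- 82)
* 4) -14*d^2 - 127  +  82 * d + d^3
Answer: 1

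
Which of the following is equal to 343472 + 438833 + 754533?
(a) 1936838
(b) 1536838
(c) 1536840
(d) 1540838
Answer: b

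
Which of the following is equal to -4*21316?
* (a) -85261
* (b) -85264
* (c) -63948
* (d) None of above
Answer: b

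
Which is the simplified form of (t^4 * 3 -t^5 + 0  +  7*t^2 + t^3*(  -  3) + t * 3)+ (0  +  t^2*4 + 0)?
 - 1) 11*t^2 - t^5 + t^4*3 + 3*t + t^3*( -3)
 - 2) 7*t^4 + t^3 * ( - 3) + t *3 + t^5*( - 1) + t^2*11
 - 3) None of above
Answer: 1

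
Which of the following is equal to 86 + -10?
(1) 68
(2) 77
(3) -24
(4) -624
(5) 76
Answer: 5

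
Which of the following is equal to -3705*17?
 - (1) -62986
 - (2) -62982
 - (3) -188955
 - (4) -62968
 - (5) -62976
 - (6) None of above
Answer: 6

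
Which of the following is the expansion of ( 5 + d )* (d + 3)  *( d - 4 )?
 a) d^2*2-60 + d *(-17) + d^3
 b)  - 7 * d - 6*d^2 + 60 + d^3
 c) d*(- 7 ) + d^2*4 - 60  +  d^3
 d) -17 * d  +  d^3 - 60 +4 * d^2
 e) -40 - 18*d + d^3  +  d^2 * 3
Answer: d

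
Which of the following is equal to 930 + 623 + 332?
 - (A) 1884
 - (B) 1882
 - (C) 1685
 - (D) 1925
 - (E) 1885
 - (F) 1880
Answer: E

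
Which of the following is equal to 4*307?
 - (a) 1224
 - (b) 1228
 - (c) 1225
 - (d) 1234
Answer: b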